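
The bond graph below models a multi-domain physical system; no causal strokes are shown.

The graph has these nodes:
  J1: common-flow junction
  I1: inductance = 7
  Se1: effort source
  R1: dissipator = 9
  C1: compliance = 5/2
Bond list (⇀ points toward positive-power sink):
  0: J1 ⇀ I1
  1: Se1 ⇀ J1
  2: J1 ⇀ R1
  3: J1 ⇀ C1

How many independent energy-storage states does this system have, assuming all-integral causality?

2  (C1, I1 all integral)

β1 stroke→J1  (Se1: effort source, stroke at far end)
β0 stroke→I1  (I1 outputs flow p/I1)
β2 stroke→J1  (common-f at J1 fixed by 0)
β3 stroke→J1  (J1: bond 0 brought flow, rest push out)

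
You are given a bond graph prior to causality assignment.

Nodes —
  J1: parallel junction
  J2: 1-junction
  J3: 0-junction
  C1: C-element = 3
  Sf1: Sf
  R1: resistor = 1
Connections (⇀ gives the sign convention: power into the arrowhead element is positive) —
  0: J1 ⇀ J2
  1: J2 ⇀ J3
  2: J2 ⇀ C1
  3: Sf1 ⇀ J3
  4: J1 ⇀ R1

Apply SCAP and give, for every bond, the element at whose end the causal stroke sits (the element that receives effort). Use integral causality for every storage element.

#0 →J2
#1 →J3
#2 →J2
#3 →Sf1
#4 →J1

β3 stroke→Sf1  (Sf1: flow source, stroke at near end)
β1 stroke→J3  (J3 needs exactly one e-in)
β0 stroke→J2  (J2 flow already set via bond 1)
β2 stroke→J2  (J2 flow already set via bond 1)
β4 stroke→J1  (J1 needs exactly one e-in)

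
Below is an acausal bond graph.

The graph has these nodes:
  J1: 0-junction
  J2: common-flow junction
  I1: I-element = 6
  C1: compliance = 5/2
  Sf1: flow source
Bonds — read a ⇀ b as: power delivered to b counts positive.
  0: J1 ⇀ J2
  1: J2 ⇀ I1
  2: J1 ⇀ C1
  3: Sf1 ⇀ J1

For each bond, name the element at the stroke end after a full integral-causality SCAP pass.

bond 0 stroke→J2
bond 1 stroke→I1
bond 2 stroke→J1
bond 3 stroke→Sf1

b3 →Sf1  (Sf1 (Sf) sets flow on bond)
b1 →I1  (I1: I, integral causality)
b0 →J2  (common-f at J2 fixed by 1)
b2 →J1  (only one effort-in slot at J1)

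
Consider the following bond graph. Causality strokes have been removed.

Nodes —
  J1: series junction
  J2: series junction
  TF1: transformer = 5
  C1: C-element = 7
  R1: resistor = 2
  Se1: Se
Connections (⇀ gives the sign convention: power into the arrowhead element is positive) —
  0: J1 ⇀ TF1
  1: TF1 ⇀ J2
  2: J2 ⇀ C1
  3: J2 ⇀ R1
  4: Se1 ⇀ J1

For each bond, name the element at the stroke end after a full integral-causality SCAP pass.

bond 0 stroke at TF1
bond 1 stroke at J2
bond 2 stroke at J2
bond 3 stroke at R1
bond 4 stroke at J1

#4 stroke at J1  (Se1: effort source, stroke at far end)
#0 stroke at TF1  (closing 1-jn rule on J1)
#1 stroke at J2  (TF1: transformer flips bond 0)
#2 stroke at J2  (C1: C, integral causality)
#3 stroke at R1  (only one flow-in slot at J2)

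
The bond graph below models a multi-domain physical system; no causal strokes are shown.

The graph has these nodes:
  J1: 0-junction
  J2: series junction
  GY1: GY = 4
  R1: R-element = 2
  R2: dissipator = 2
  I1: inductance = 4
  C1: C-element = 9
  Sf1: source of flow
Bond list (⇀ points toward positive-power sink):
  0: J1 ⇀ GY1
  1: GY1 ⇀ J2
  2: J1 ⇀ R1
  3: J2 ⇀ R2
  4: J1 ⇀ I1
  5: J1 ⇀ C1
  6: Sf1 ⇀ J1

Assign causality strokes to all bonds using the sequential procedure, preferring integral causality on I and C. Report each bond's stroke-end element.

b0 stroke→GY1
b1 stroke→GY1
b2 stroke→R1
b3 stroke→J2
b4 stroke→I1
b5 stroke→J1
b6 stroke→Sf1

bond 6 |Sf1  (Sf1 fixes flow; stroke at Sf1)
bond 4 |I1  (prefer integral on I1)
bond 5 |J1  (C1 integral (e out))
bond 0 |GY1  (common-e at J1 fixed by 5)
bond 2 |R1  (J1 effort already set via bond 5)
bond 1 |GY1  (through GY1, causality inverts; strokes same side of GY1)
bond 3 |J2  (J2: bond 1 brought flow, rest push out)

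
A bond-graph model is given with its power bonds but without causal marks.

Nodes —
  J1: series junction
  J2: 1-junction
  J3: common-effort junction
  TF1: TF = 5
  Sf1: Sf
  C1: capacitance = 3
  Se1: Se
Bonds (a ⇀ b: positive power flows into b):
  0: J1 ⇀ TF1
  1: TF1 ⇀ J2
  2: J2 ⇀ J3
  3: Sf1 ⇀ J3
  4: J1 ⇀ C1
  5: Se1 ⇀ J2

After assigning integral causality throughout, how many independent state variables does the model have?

1  (C1 all integral)

b3 stroke→Sf1  (source Sf1 imposes f)
b5 stroke→J2  (Se1 (Se) sets effort on bond)
b2 stroke→J3  (only one effort-in slot at J3)
b1 stroke→J2  (J2: bond 2 brought flow, rest push out)
b0 stroke→TF1  (through TF1, causality passes straight; one stroke at TF1)
b4 stroke→J1  (J1 flow already set via bond 0)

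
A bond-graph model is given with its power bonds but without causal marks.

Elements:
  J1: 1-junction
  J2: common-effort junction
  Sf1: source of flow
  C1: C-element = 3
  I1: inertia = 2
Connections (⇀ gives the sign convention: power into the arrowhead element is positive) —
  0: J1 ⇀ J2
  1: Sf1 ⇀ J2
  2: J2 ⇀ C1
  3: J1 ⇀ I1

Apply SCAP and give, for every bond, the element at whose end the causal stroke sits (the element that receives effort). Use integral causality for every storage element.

β0 stroke→J1
β1 stroke→Sf1
β2 stroke→J2
β3 stroke→I1

#1 |Sf1  (Sf1: flow source, stroke at near end)
#2 |J2  (C1: C, integral causality)
#0 |J1  (J2 effort already set via bond 2)
#3 |I1  (only one flow-in slot at J1)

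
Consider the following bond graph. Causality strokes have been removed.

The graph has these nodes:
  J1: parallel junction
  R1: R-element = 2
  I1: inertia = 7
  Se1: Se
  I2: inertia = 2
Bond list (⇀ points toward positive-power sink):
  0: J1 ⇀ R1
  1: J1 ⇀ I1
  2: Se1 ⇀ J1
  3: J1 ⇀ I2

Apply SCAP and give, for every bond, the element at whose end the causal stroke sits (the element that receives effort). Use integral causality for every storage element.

b0 stroke at R1
b1 stroke at I1
b2 stroke at J1
b3 stroke at I2

#2 →J1  (Se1 fixes effort; stroke away)
#0 →R1  (J1 effort already set via bond 2)
#1 →I1  (J1 effort already set via bond 2)
#3 →I2  (J1: bond 2 brought effort, rest push out)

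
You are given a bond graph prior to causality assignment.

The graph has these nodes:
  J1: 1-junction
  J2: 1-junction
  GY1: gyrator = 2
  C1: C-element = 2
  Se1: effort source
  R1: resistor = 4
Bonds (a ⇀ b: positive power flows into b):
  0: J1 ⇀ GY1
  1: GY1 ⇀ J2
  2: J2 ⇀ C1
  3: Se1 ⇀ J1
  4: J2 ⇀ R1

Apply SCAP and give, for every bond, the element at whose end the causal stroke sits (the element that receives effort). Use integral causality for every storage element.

bond 0 stroke at GY1
bond 1 stroke at GY1
bond 2 stroke at J2
bond 3 stroke at J1
bond 4 stroke at J2

#3 stroke→J1  (Se1 (Se) sets effort on bond)
#0 stroke→GY1  (J1: last free bond brings flow in)
#1 stroke→GY1  (GY1: gyrator matches bond 0)
#2 stroke→J2  (J2: bond 1 brought flow, rest push out)
#4 stroke→J2  (common-f at J2 fixed by 1)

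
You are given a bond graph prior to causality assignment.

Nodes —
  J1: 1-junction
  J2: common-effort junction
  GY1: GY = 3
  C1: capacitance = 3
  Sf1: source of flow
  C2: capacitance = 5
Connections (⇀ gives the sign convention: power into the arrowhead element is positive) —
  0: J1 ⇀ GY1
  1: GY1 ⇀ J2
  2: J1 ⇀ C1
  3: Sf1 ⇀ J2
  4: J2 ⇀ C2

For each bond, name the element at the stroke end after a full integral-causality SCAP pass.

bond 0 stroke at GY1
bond 1 stroke at GY1
bond 2 stroke at J1
bond 3 stroke at Sf1
bond 4 stroke at J2

β3 →Sf1  (Sf1: flow source, stroke at near end)
β2 →J1  (C1 integral (e out))
β0 →GY1  (closing 1-jn rule on J1)
β1 →GY1  (GY1: gyrator matches bond 0)
β4 →J2  (J2: last free bond brings effort in)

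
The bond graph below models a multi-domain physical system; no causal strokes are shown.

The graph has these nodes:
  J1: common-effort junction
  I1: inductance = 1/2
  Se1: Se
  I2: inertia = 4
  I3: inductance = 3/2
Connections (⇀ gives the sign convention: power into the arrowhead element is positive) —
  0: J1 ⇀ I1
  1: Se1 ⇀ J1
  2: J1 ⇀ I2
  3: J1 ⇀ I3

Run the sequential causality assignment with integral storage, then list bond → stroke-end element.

β1 stroke→J1  (Se1 fixes effort; stroke away)
β0 stroke→I1  (J1: bond 1 brought effort, rest push out)
β2 stroke→I2  (common-e at J1 fixed by 1)
β3 stroke→I3  (J1 effort already set via bond 1)

β0 |I1
β1 |J1
β2 |I2
β3 |I3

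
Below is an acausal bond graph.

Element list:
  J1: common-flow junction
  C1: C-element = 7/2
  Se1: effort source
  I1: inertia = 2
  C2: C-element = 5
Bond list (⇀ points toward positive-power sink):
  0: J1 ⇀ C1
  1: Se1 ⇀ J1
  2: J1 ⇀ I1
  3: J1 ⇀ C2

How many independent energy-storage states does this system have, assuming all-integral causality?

3  (C1, C2, I1 all integral)

b1 stroke at J1  (Se1 (Se) sets effort on bond)
b0 stroke at J1  (C1 integral (e out))
b2 stroke at I1  (prefer integral on I1)
b3 stroke at J1  (1-jn J1 has f-setter on 2)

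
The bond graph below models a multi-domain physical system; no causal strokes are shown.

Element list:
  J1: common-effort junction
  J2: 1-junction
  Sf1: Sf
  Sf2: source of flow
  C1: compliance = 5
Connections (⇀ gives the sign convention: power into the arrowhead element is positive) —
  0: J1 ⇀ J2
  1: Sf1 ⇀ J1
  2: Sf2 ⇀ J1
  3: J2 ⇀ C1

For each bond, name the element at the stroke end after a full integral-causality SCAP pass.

β0 stroke at J1
β1 stroke at Sf1
β2 stroke at Sf2
β3 stroke at J2

#1 →Sf1  (Sf1 fixes flow; stroke at Sf1)
#2 →Sf2  (Sf2 fixes flow; stroke at Sf2)
#0 →J1  (closing 0-jn rule on J1)
#3 →J2  (common-f at J2 fixed by 0)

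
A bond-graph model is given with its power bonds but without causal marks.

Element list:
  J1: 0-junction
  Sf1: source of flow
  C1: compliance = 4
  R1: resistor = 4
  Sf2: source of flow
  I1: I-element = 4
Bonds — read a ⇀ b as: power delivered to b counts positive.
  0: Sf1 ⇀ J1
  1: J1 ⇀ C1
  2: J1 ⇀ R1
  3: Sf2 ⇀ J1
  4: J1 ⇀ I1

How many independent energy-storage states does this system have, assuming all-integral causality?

b0 →Sf1  (Sf1 fixes flow; stroke at Sf1)
b3 →Sf2  (source Sf2 imposes f)
b1 →J1  (C1 integral (e out))
b2 →R1  (J1 effort already set via bond 1)
b4 →I1  (J1 effort already set via bond 1)

2  (C1, I1 all integral)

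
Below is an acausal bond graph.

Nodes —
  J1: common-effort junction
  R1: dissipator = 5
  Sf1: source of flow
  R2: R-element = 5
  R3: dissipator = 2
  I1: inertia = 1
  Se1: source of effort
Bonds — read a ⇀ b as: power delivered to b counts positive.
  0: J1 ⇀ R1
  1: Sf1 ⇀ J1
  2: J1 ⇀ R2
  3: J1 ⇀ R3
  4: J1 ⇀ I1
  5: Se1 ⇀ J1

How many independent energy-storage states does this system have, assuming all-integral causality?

1  (I1 all integral)

#1 stroke→Sf1  (source Sf1 imposes f)
#5 stroke→J1  (Se1 fixes effort; stroke away)
#0 stroke→R1  (J1 effort already set via bond 5)
#2 stroke→R2  (J1: bond 5 brought effort, rest push out)
#3 stroke→R3  (common-e at J1 fixed by 5)
#4 stroke→I1  (common-e at J1 fixed by 5)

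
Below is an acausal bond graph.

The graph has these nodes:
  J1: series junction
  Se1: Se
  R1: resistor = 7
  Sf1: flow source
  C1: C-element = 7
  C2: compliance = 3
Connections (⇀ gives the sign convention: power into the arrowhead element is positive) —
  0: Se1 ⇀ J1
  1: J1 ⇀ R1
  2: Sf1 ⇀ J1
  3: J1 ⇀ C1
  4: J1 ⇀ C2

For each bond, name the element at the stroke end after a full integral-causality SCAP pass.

#0 stroke→J1  (Se1 fixes effort; stroke away)
#2 stroke→Sf1  (Sf1: flow source, stroke at near end)
#1 stroke→J1  (1-jn J1 has f-setter on 2)
#3 stroke→J1  (J1 flow already set via bond 2)
#4 stroke→J1  (1-jn J1 has f-setter on 2)

β0 |J1
β1 |J1
β2 |Sf1
β3 |J1
β4 |J1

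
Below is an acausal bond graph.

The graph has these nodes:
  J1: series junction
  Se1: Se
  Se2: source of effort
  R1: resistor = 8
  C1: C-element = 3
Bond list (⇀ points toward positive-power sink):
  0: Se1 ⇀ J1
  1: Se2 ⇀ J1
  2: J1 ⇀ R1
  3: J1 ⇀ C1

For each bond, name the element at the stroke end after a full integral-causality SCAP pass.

b0 →J1  (source Se1 imposes e)
b1 →J1  (Se2: effort source, stroke at far end)
b3 →J1  (prefer integral on C1)
b2 →R1  (J1 needs exactly one f-in)

bond 0 |J1
bond 1 |J1
bond 2 |R1
bond 3 |J1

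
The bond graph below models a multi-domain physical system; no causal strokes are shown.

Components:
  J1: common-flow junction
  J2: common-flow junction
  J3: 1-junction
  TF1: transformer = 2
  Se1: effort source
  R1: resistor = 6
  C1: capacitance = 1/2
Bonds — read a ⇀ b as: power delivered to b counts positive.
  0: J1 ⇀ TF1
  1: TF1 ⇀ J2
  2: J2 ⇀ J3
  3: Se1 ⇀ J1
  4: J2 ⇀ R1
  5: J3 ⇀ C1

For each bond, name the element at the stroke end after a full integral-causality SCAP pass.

β0 →TF1
β1 →J2
β2 →J2
β3 →J1
β4 →R1
β5 →J3

β3 →J1  (Se1 fixes effort; stroke away)
β0 →TF1  (J1 needs exactly one f-in)
β1 →J2  (TF1 one-in-one-out from 0)
β5 →J3  (C1 integral (e out))
β2 →J2  (only one flow-in slot at J3)
β4 →R1  (J2: last free bond brings flow in)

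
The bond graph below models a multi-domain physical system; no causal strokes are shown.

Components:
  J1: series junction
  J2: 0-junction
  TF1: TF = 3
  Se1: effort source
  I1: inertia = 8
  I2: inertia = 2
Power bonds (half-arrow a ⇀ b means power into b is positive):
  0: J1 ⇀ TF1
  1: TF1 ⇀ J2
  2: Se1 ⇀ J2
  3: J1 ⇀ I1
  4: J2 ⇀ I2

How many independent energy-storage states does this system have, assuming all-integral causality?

2  (I1, I2 all integral)

b2 stroke→J2  (source Se1 imposes e)
b1 stroke→TF1  (J2 effort already set via bond 2)
b4 stroke→I2  (J2 effort already set via bond 2)
b0 stroke→J1  (TF1: transformer flips bond 1)
b3 stroke→I1  (J1 needs exactly one f-in)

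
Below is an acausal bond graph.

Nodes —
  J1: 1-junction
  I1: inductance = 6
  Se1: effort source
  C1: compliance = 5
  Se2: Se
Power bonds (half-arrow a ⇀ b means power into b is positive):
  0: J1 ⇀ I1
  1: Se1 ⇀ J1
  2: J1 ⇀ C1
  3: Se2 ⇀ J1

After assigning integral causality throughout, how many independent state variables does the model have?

β1 stroke→J1  (Se1 fixes effort; stroke away)
β3 stroke→J1  (Se2 (Se) sets effort on bond)
β0 stroke→I1  (I1 outputs flow p/I1)
β2 stroke→J1  (J1: bond 0 brought flow, rest push out)

2  (C1, I1 all integral)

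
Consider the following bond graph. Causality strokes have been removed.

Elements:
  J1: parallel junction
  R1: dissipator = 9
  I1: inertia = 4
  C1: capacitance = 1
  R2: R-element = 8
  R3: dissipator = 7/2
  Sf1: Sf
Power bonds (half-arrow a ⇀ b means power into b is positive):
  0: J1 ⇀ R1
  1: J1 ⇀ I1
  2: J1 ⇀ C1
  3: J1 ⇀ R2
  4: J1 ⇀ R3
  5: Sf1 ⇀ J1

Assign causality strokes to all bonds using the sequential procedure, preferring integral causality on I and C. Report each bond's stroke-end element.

#5 stroke at Sf1  (Sf1 fixes flow; stroke at Sf1)
#1 stroke at I1  (I1 outputs flow p/I1)
#2 stroke at J1  (C1: C, integral causality)
#0 stroke at R1  (J1 effort already set via bond 2)
#3 stroke at R2  (J1: bond 2 brought effort, rest push out)
#4 stroke at R3  (J1: bond 2 brought effort, rest push out)

#0 |R1
#1 |I1
#2 |J1
#3 |R2
#4 |R3
#5 |Sf1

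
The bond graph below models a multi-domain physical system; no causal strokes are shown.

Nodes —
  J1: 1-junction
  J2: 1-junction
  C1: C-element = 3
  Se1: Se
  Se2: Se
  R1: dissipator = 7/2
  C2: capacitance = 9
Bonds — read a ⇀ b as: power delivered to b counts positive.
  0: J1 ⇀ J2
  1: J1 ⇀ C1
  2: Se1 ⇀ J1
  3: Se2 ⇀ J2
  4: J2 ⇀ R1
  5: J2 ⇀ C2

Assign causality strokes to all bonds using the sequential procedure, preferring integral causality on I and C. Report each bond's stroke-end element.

bond 2 →J1  (Se1: effort source, stroke at far end)
bond 3 →J2  (Se2 fixes effort; stroke away)
bond 1 →J1  (prefer integral on C1)
bond 0 →J2  (J1: last free bond brings flow in)
bond 5 →J2  (C2 integral (e out))
bond 4 →R1  (J2: last free bond brings flow in)

b0 stroke at J2
b1 stroke at J1
b2 stroke at J1
b3 stroke at J2
b4 stroke at R1
b5 stroke at J2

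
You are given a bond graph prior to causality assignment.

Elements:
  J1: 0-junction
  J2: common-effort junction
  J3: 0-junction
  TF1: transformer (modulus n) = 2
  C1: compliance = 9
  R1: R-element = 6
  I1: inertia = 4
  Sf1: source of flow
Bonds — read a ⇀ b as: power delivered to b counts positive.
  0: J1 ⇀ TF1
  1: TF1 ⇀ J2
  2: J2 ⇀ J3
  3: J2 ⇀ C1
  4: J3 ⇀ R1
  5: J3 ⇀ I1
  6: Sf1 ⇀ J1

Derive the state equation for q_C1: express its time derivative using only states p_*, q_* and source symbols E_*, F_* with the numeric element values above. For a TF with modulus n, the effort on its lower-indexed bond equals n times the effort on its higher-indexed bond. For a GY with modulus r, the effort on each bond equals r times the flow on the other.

#6 →Sf1  (source Sf1 imposes f)
#0 →J1  (only one effort-in slot at J1)
#1 →TF1  (TF1: transformer flips bond 0)
#3 →J2  (prefer integral on C1)
#2 →J3  (0-jn J2 has e-setter on 3)
#4 →R1  (J3 effort already set via bond 2)
#5 →I1  (common-e at J3 fixed by 2)

dq_C1/dt = 2*F_Sf1 - p_I1/4 - q_C1/54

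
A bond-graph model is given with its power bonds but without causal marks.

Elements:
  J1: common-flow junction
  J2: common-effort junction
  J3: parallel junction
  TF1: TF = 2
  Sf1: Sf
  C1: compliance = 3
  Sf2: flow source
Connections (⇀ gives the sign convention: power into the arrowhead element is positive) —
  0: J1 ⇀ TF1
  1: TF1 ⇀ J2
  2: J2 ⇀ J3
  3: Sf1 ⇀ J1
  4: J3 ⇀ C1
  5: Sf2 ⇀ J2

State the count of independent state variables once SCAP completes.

β3 |Sf1  (Sf1 fixes flow; stroke at Sf1)
β5 |Sf2  (Sf2: flow source, stroke at near end)
β0 |J1  (common-f at J1 fixed by 3)
β1 |TF1  (TF1: transformer flips bond 0)
β2 |J2  (J2 needs exactly one e-in)
β4 |J3  (only one effort-in slot at J3)

1  (C1 all integral)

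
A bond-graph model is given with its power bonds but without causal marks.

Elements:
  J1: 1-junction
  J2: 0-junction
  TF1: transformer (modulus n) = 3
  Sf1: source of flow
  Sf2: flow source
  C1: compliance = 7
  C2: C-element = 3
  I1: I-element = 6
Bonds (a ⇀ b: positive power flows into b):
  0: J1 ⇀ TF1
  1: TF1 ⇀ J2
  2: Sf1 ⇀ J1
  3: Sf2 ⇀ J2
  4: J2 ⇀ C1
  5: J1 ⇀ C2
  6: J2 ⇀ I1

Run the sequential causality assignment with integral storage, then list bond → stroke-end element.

bond 0 stroke→J1
bond 1 stroke→TF1
bond 2 stroke→Sf1
bond 3 stroke→Sf2
bond 4 stroke→J2
bond 5 stroke→J1
bond 6 stroke→I1

b2 stroke→Sf1  (Sf1: flow source, stroke at near end)
b3 stroke→Sf2  (source Sf2 imposes f)
b0 stroke→J1  (common-f at J1 fixed by 2)
b5 stroke→J1  (1-jn J1 has f-setter on 2)
b1 stroke→TF1  (through TF1, causality passes straight; one stroke at TF1)
b4 stroke→J2  (prefer integral on C1)
b6 stroke→I1  (common-e at J2 fixed by 4)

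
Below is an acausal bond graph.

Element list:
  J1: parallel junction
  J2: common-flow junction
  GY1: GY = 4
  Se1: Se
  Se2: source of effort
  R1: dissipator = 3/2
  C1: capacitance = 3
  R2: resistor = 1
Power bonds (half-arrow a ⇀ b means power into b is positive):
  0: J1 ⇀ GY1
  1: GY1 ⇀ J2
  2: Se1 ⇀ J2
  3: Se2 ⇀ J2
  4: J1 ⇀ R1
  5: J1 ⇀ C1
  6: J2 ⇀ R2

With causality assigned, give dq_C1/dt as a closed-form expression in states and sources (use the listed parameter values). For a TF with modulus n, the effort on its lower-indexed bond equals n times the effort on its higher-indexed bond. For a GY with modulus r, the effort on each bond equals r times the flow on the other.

dq_C1/dt = E_Se1/4 + E_Se2/4 - 35*q_C1/144

#2 |J2  (Se1 (Se) sets effort on bond)
#3 |J2  (Se2 fixes effort; stroke away)
#5 |J1  (prefer integral on C1)
#0 |GY1  (J1: bond 5 brought effort, rest push out)
#4 |R1  (J1: bond 5 brought effort, rest push out)
#1 |GY1  (GY1: gyrator matches bond 0)
#6 |J2  (common-f at J2 fixed by 1)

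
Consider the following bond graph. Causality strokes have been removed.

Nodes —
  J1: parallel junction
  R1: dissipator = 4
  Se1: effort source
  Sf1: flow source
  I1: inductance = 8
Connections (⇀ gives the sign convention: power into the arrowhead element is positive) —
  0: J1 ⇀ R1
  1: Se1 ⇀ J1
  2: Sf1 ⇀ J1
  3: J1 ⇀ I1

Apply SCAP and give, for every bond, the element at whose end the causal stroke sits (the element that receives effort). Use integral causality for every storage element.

β0 stroke→R1
β1 stroke→J1
β2 stroke→Sf1
β3 stroke→I1

β1 |J1  (Se1 (Se) sets effort on bond)
β2 |Sf1  (source Sf1 imposes f)
β0 |R1  (0-jn J1 has e-setter on 1)
β3 |I1  (J1 effort already set via bond 1)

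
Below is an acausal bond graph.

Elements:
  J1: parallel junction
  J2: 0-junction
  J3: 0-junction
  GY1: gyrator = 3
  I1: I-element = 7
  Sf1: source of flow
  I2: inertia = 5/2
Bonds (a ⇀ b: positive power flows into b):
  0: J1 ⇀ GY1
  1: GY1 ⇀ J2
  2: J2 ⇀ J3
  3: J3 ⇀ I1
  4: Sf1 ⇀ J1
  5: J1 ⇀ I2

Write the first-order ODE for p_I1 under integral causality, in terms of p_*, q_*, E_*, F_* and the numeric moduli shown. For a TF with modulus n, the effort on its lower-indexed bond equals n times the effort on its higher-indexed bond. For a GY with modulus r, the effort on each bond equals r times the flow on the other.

β4 |Sf1  (Sf1 (Sf) sets flow on bond)
β3 |I1  (I1: I, integral causality)
β2 |J3  (closing 0-jn rule on J3)
β1 |J2  (J2: last free bond brings effort in)
β0 |J1  (GY GY1: same side as bond 1)
β5 |I2  (J1: bond 0 brought effort, rest push out)

dp_I1/dt = 3*F_Sf1 - 6*p_I2/5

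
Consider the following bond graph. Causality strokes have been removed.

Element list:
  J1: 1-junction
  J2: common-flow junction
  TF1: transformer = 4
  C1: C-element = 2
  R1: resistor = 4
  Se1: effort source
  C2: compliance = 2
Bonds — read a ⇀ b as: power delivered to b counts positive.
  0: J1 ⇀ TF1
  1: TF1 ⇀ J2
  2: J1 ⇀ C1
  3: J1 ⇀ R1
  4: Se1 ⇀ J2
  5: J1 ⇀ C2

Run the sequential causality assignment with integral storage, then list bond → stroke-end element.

b0 →J1
b1 →TF1
b2 →J1
b3 →R1
b4 →J2
b5 →J1

b4 →J2  (Se1 fixes effort; stroke away)
b1 →TF1  (only one flow-in slot at J2)
b0 →J1  (TF1: transformer flips bond 1)
b2 →J1  (prefer integral on C1)
b5 →J1  (prefer integral on C2)
b3 →R1  (only one flow-in slot at J1)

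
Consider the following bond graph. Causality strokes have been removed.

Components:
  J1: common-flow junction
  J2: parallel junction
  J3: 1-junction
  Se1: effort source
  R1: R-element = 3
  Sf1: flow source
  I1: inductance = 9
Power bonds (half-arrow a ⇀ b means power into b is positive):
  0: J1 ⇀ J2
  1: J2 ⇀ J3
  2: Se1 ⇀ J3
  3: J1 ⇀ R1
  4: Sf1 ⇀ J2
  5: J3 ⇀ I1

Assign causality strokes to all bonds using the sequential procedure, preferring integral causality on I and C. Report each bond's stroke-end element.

b2 stroke at J3  (source Se1 imposes e)
b4 stroke at Sf1  (Sf1 fixes flow; stroke at Sf1)
b5 stroke at I1  (prefer integral on I1)
b1 stroke at J3  (common-f at J3 fixed by 5)
b0 stroke at J2  (only one effort-in slot at J2)
b3 stroke at J1  (1-jn J1 has f-setter on 0)

β0 |J2
β1 |J3
β2 |J3
β3 |J1
β4 |Sf1
β5 |I1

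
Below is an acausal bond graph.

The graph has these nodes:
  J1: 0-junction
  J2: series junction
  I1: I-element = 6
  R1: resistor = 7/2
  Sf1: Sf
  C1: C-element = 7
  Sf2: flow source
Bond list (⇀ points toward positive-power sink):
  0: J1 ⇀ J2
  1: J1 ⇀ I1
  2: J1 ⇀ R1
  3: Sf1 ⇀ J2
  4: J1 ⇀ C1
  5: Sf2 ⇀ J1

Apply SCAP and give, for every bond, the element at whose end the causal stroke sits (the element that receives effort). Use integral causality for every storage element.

bond 0 →J2
bond 1 →I1
bond 2 →R1
bond 3 →Sf1
bond 4 →J1
bond 5 →Sf2

b3 stroke at Sf1  (source Sf1 imposes f)
b5 stroke at Sf2  (Sf2: flow source, stroke at near end)
b0 stroke at J2  (common-f at J2 fixed by 3)
b1 stroke at I1  (I1: I, integral causality)
b4 stroke at J1  (prefer integral on C1)
b2 stroke at R1  (0-jn J1 has e-setter on 4)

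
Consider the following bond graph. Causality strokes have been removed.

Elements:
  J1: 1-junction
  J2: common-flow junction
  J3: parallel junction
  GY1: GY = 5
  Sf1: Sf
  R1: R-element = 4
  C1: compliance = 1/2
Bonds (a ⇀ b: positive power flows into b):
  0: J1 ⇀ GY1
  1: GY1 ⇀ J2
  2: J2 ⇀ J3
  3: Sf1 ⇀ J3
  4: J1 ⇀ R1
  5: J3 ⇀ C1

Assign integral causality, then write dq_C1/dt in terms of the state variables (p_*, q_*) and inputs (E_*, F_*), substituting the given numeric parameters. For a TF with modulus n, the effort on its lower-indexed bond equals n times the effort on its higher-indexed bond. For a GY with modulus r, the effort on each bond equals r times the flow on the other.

dq_C1/dt = F_Sf1 - 8*q_C1/25

b3 stroke at Sf1  (source Sf1 imposes f)
b5 stroke at J3  (C1 integral (e out))
b2 stroke at J2  (common-e at J3 fixed by 5)
b1 stroke at GY1  (closing 1-jn rule on J2)
b0 stroke at GY1  (GY1: gyrator matches bond 1)
b4 stroke at J1  (J1 flow already set via bond 0)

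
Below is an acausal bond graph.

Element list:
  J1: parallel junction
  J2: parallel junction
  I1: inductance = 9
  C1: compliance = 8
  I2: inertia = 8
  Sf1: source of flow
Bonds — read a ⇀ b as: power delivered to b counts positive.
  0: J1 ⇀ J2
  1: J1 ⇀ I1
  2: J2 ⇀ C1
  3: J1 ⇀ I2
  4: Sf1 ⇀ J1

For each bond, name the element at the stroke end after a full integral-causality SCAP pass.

β0 →J1
β1 →I1
β2 →J2
β3 →I2
β4 →Sf1

bond 4 stroke→Sf1  (source Sf1 imposes f)
bond 1 stroke→I1  (I1: I, integral causality)
bond 2 stroke→J2  (C1 integral (e out))
bond 0 stroke→J1  (0-jn J2 has e-setter on 2)
bond 3 stroke→I2  (common-e at J1 fixed by 0)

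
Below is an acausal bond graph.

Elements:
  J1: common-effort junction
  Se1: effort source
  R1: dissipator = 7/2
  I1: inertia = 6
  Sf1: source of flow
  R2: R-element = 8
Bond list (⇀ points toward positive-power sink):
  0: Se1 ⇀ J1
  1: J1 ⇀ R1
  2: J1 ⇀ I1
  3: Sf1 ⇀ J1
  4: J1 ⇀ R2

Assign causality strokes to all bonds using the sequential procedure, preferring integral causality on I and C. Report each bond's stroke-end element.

#0 stroke at J1
#1 stroke at R1
#2 stroke at I1
#3 stroke at Sf1
#4 stroke at R2

β0 stroke→J1  (Se1 (Se) sets effort on bond)
β3 stroke→Sf1  (Sf1 (Sf) sets flow on bond)
β1 stroke→R1  (J1: bond 0 brought effort, rest push out)
β2 stroke→I1  (common-e at J1 fixed by 0)
β4 stroke→R2  (common-e at J1 fixed by 0)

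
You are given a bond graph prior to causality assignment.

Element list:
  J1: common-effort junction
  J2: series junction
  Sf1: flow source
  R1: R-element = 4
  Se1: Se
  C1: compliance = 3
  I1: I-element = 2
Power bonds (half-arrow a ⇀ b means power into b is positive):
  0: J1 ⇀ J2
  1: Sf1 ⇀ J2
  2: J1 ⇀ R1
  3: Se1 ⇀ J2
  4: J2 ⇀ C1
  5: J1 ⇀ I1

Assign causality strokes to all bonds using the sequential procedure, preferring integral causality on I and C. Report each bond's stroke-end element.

b1 |Sf1  (source Sf1 imposes f)
b3 |J2  (source Se1 imposes e)
b0 |J2  (J2: bond 1 brought flow, rest push out)
b4 |J2  (J2: bond 1 brought flow, rest push out)
b5 |I1  (I1: I, integral causality)
b2 |J1  (J1 needs exactly one e-in)

β0 →J2
β1 →Sf1
β2 →J1
β3 →J2
β4 →J2
β5 →I1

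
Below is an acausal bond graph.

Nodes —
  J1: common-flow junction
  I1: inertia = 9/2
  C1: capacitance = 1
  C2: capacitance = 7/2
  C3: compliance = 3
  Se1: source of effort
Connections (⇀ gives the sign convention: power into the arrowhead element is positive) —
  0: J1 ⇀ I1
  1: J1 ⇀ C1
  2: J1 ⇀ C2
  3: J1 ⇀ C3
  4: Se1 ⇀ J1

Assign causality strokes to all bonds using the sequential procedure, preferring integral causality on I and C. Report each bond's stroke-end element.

bond 4 |J1  (Se1 (Se) sets effort on bond)
bond 0 |I1  (I1 outputs flow p/I1)
bond 1 |J1  (J1: bond 0 brought flow, rest push out)
bond 2 |J1  (1-jn J1 has f-setter on 0)
bond 3 |J1  (common-f at J1 fixed by 0)

bond 0 →I1
bond 1 →J1
bond 2 →J1
bond 3 →J1
bond 4 →J1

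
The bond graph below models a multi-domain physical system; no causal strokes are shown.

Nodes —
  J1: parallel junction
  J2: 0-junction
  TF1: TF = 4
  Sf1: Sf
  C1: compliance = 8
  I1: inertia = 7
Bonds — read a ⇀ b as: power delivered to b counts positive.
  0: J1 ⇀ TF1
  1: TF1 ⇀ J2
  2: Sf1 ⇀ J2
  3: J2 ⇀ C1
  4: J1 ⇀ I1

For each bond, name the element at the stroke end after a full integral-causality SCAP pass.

b2 stroke→Sf1  (Sf1: flow source, stroke at near end)
b3 stroke→J2  (C1 outputs effort q/C1)
b1 stroke→TF1  (0-jn J2 has e-setter on 3)
b0 stroke→J1  (through TF1, causality passes straight; one stroke at TF1)
b4 stroke→I1  (0-jn J1 has e-setter on 0)

β0 |J1
β1 |TF1
β2 |Sf1
β3 |J2
β4 |I1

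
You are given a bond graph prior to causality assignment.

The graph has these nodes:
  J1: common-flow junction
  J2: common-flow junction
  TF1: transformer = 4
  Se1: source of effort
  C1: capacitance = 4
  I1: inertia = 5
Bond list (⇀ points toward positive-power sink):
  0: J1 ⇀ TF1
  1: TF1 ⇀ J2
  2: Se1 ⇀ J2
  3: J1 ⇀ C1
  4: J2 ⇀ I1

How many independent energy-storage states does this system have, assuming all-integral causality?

β2 |J2  (Se1: effort source, stroke at far end)
β3 |J1  (C1: C, integral causality)
β0 |TF1  (J1 needs exactly one f-in)
β1 |J2  (TF1: transformer flips bond 0)
β4 |I1  (J2 needs exactly one f-in)

2  (C1, I1 all integral)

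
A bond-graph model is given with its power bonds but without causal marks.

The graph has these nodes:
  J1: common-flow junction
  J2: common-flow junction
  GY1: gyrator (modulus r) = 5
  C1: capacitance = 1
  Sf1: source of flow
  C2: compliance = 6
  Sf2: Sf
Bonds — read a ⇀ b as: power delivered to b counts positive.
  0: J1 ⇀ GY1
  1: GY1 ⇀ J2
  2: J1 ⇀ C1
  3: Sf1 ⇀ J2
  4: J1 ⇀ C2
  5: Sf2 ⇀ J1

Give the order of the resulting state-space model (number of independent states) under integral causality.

#3 →Sf1  (source Sf1 imposes f)
#5 →Sf2  (source Sf2 imposes f)
#0 →J1  (common-f at J1 fixed by 5)
#2 →J1  (common-f at J1 fixed by 5)
#4 →J1  (1-jn J1 has f-setter on 5)
#1 →J2  (J2 flow already set via bond 3)

2  (C1, C2 all integral)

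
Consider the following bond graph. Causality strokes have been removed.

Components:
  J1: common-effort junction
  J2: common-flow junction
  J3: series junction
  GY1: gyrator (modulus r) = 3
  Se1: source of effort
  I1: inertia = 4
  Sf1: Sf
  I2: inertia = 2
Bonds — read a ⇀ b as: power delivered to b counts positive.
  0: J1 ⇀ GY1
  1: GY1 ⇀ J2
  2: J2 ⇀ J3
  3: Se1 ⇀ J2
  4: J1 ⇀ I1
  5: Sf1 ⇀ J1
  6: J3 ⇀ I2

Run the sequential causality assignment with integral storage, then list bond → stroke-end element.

b3 stroke at J2  (Se1 fixes effort; stroke away)
b5 stroke at Sf1  (Sf1: flow source, stroke at near end)
b4 stroke at I1  (I1: I, integral causality)
b0 stroke at J1  (J1 needs exactly one e-in)
b1 stroke at J2  (GY1 both-in/both-out from 0)
b2 stroke at J3  (J2: last free bond brings flow in)
b6 stroke at I2  (J3 needs exactly one f-in)

bond 0 stroke at J1
bond 1 stroke at J2
bond 2 stroke at J3
bond 3 stroke at J2
bond 4 stroke at I1
bond 5 stroke at Sf1
bond 6 stroke at I2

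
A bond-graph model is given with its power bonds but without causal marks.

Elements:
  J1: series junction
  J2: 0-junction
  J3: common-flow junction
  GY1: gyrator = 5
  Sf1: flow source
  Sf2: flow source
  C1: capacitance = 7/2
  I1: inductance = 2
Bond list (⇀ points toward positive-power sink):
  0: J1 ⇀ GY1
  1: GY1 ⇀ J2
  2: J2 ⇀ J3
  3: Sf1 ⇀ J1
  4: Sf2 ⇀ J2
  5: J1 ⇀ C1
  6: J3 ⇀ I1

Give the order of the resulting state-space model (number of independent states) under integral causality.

2  (C1, I1 all integral)

b3 stroke at Sf1  (Sf1 fixes flow; stroke at Sf1)
b4 stroke at Sf2  (Sf2 fixes flow; stroke at Sf2)
b0 stroke at J1  (J1: bond 3 brought flow, rest push out)
b5 stroke at J1  (J1 flow already set via bond 3)
b1 stroke at J2  (GY1: gyrator matches bond 0)
b2 stroke at J3  (0-jn J2 has e-setter on 1)
b6 stroke at I1  (J3: last free bond brings flow in)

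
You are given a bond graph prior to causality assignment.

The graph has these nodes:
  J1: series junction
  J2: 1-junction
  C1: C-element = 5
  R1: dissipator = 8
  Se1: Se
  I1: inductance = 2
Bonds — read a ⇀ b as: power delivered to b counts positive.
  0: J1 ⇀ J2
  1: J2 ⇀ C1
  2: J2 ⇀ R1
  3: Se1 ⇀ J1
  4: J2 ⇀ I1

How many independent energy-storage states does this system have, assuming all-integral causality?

2  (C1, I1 all integral)

#3 stroke at J1  (Se1 fixes effort; stroke away)
#0 stroke at J2  (only one flow-in slot at J1)
#1 stroke at J2  (C1 integral (e out))
#4 stroke at I1  (prefer integral on I1)
#2 stroke at J2  (1-jn J2 has f-setter on 4)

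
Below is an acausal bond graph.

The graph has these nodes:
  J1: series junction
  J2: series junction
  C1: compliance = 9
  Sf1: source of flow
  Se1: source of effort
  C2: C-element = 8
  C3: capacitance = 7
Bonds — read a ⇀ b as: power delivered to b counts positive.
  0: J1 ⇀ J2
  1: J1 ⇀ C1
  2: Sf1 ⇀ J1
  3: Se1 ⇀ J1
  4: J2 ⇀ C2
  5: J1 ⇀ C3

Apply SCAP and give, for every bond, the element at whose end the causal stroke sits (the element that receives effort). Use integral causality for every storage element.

b2 →Sf1  (Sf1: flow source, stroke at near end)
b3 →J1  (Se1 (Se) sets effort on bond)
b0 →J1  (1-jn J1 has f-setter on 2)
b1 →J1  (1-jn J1 has f-setter on 2)
b5 →J1  (common-f at J1 fixed by 2)
b4 →J2  (J2: bond 0 brought flow, rest push out)

β0 |J1
β1 |J1
β2 |Sf1
β3 |J1
β4 |J2
β5 |J1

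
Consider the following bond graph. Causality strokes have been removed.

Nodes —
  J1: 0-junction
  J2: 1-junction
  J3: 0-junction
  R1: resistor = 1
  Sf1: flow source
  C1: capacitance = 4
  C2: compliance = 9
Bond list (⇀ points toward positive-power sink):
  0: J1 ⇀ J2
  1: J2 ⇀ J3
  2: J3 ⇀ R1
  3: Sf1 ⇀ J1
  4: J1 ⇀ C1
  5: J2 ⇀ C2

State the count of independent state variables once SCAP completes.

b3 |Sf1  (Sf1 fixes flow; stroke at Sf1)
b4 |J1  (C1 integral (e out))
b0 |J2  (J1: bond 4 brought effort, rest push out)
b5 |J2  (C2 integral (e out))
b1 |J3  (J2 needs exactly one f-in)
b2 |R1  (0-jn J3 has e-setter on 1)

2  (C1, C2 all integral)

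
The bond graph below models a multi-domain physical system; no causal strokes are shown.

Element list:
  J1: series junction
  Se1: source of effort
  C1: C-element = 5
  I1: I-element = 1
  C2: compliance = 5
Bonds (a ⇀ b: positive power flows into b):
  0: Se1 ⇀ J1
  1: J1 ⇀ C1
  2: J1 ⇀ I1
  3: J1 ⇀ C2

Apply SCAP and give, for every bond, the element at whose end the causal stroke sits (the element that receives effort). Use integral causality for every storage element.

#0 stroke→J1  (Se1: effort source, stroke at far end)
#1 stroke→J1  (C1 integral (e out))
#2 stroke→I1  (I1 outputs flow p/I1)
#3 stroke→J1  (J1: bond 2 brought flow, rest push out)

b0 |J1
b1 |J1
b2 |I1
b3 |J1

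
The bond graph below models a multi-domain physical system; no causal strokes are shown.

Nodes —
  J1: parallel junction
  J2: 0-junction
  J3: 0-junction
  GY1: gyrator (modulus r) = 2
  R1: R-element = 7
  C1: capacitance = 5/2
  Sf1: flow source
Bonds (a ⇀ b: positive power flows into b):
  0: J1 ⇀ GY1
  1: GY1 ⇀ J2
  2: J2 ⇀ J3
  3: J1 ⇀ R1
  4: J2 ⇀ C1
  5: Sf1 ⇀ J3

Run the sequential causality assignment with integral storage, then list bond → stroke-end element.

#5 stroke at Sf1  (Sf1: flow source, stroke at near end)
#2 stroke at J3  (J3: last free bond brings effort in)
#4 stroke at J2  (C1 integral (e out))
#1 stroke at GY1  (common-e at J2 fixed by 4)
#0 stroke at GY1  (GY1 both-in/both-out from 1)
#3 stroke at J1  (J1 needs exactly one e-in)

b0 |GY1
b1 |GY1
b2 |J3
b3 |J1
b4 |J2
b5 |Sf1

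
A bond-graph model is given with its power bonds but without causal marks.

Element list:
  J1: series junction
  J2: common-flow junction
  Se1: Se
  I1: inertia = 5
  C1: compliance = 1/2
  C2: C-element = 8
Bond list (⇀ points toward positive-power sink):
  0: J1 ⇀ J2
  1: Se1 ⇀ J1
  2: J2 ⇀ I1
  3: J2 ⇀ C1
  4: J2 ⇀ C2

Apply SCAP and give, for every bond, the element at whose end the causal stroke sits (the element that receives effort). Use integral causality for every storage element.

β1 →J1  (Se1 fixes effort; stroke away)
β0 →J2  (J1 needs exactly one f-in)
β2 →I1  (I1 outputs flow p/I1)
β3 →J2  (J2 flow already set via bond 2)
β4 →J2  (common-f at J2 fixed by 2)

bond 0 |J2
bond 1 |J1
bond 2 |I1
bond 3 |J2
bond 4 |J2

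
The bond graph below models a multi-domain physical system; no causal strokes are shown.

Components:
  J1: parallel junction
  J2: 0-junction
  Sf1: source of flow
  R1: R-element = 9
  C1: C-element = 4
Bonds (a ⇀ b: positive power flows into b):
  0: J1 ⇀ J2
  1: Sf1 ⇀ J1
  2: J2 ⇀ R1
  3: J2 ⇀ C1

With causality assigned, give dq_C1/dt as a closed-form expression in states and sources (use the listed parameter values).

b1 stroke→Sf1  (Sf1: flow source, stroke at near end)
b0 stroke→J1  (closing 0-jn rule on J1)
b3 stroke→J2  (prefer integral on C1)
b2 stroke→R1  (common-e at J2 fixed by 3)

dq_C1/dt = F_Sf1 - q_C1/36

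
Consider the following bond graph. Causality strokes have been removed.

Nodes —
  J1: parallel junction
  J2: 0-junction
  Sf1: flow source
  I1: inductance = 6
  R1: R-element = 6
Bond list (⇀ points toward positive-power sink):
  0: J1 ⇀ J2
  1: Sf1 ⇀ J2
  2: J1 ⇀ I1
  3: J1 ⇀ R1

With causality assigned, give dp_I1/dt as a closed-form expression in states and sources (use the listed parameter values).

dp_I1/dt = 6*F_Sf1 - p_I1

b1 |Sf1  (Sf1 fixes flow; stroke at Sf1)
b0 |J2  (only one effort-in slot at J2)
b2 |I1  (prefer integral on I1)
b3 |J1  (J1 needs exactly one e-in)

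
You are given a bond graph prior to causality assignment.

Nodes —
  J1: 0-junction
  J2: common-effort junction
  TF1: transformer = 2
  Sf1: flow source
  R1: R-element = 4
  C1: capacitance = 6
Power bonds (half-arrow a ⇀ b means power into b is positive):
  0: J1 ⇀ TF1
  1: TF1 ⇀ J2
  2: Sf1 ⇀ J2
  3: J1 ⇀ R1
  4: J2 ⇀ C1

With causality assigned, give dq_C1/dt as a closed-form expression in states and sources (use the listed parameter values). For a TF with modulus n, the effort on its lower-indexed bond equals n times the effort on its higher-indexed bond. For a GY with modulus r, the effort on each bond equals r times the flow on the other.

dq_C1/dt = F_Sf1 - q_C1/6

bond 2 stroke at Sf1  (Sf1: flow source, stroke at near end)
bond 4 stroke at J2  (prefer integral on C1)
bond 1 stroke at TF1  (J2: bond 4 brought effort, rest push out)
bond 0 stroke at J1  (through TF1, causality passes straight; one stroke at TF1)
bond 3 stroke at R1  (J1 effort already set via bond 0)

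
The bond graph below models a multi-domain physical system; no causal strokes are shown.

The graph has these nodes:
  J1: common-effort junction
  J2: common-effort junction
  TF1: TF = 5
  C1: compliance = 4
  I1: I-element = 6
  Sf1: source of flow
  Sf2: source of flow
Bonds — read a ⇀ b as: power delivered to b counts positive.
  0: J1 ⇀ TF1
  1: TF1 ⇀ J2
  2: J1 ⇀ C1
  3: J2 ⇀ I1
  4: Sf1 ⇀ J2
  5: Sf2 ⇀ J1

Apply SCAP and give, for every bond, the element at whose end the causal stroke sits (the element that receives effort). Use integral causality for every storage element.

bond 4 |Sf1  (Sf1 fixes flow; stroke at Sf1)
bond 5 |Sf2  (Sf2 fixes flow; stroke at Sf2)
bond 2 |J1  (C1 integral (e out))
bond 0 |TF1  (0-jn J1 has e-setter on 2)
bond 1 |J2  (TF1: transformer flips bond 0)
bond 3 |I1  (0-jn J2 has e-setter on 1)

β0 stroke→TF1
β1 stroke→J2
β2 stroke→J1
β3 stroke→I1
β4 stroke→Sf1
β5 stroke→Sf2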